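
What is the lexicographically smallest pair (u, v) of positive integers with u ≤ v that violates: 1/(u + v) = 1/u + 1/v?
Substituting (1, 1) into the claim:
LHS = 1/(1 + 1) = 1/2
RHS = 1/1 + 1/1 = 2

Since LHS ≠ RHS, this pair disproves the claim, and no lexicographically smaller pair (u ≤ v, positive integers) does.

For instance (1, 7) is also a counterexample (LHS = 1/8, RHS = 8/7), but it's lexicographically larger.

Answer: (u, v) = (1, 1)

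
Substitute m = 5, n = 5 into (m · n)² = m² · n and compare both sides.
LHS = (5 · 5)² = 625
RHS = 5² · 5 = 125

LHS ≠ RHS, so the equation does not hold here.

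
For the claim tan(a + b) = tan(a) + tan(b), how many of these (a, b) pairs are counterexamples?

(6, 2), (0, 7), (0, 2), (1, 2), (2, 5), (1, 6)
4

Testing each pair:
(6, 2): LHS = tan(8) ≈ -6.8, RHS = tan(2) + tan(6) ≈ -2.476 → counterexample
(0, 7): LHS = tan(7) ≈ 0.8714, RHS = tan(7) ≈ 0.8714 → satisfies claim
(0, 2): LHS = tan(2) ≈ -2.185, RHS = tan(2) ≈ -2.185 → satisfies claim
(1, 2): LHS = tan(3) ≈ -0.1425, RHS = tan(2) + tan(1) ≈ -0.6276 → counterexample
(2, 5): LHS = tan(7) ≈ 0.8714, RHS = tan(5) + tan(2) ≈ -5.566 → counterexample
(1, 6): LHS = tan(7) ≈ 0.8714, RHS = tan(6) + tan(1) ≈ 1.266 → counterexample

That makes 4 counterexamples.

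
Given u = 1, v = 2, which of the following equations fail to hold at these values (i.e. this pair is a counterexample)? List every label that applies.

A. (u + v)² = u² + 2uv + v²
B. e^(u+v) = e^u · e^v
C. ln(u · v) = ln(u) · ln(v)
C

Evaluating each claim at the given values:
A. LHS = 9, RHS = 9 → holds here (LHS = RHS)
B. LHS = e^3 ≈ 20.09, RHS = e^3 ≈ 20.09 → holds here (LHS = RHS)
C. LHS = ln(2) ≈ 0.6931, RHS = 0 → fails here (LHS ≠ RHS)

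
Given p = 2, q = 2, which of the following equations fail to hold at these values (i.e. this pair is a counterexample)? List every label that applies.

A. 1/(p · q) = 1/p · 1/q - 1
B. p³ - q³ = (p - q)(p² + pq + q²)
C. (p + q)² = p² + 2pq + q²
Evaluating each claim at the given values:
A. LHS = 1/4, RHS = -3/4 → fails here (LHS ≠ RHS)
B. LHS = 0, RHS = 0 → holds here (LHS = RHS)
C. LHS = 16, RHS = 16 → holds here (LHS = RHS)

Answer: A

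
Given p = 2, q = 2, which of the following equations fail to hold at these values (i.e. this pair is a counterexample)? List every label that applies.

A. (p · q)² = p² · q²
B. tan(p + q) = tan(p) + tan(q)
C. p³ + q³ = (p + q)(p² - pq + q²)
B

Evaluating each claim at the given values:
A. LHS = 16, RHS = 16 → holds here (LHS = RHS)
B. LHS = tan(4) ≈ 1.158, RHS = 2·tan(2) ≈ -4.37 → fails here (LHS ≠ RHS)
C. LHS = 16, RHS = 16 → holds here (LHS = RHS)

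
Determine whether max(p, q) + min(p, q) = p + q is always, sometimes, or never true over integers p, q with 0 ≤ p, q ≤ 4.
The identity holds for every pair in the range. For instance at (p, q) = (4, 2): both sides equal 6.

Answer: Always true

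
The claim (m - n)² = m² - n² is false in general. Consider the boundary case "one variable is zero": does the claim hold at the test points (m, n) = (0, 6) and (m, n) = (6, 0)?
At (0, 6): LHS = 36 ≠ RHS = -36
At (6, 0): LHS = 36, RHS = 36 → equal

Answer: Only at (6, 0)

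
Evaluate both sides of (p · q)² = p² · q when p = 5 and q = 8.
LHS = (5 · 8)² = 1600
RHS = 5² · 8 = 200

LHS ≠ RHS, so the equation does not hold here.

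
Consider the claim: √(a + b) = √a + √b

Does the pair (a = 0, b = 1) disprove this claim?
Substituting a = 0, b = 1:
LHS = √(0 + 1) = 1
RHS = √0 + √1 = 1

The sides agree, so this pair does not disprove the claim.

Answer: No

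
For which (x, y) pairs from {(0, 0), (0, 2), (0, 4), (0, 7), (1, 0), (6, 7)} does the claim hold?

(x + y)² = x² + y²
(0, 0), (0, 2), (0, 4), (0, 7), (1, 0)

Testing each pair:
(0, 0): LHS = 0, RHS = 0 → holds
(0, 2): LHS = 4, RHS = 4 → holds
(0, 4): LHS = 16, RHS = 16 → holds
(0, 7): LHS = 49, RHS = 49 → holds
(1, 0): LHS = 1, RHS = 1 → holds
(6, 7): LHS = 169, RHS = 85 → fails

5 of 6 pairs satisfy the claim.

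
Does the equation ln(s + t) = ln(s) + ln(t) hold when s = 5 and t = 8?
Substituting s = 5, t = 8:

LHS = ln(5 + 8) = ln(13) ≈ 2.565
RHS = ln(5) + ln(8) ≈ 3.689

LHS ≠ RHS, so the equation does not hold at this point.

Answer: Fails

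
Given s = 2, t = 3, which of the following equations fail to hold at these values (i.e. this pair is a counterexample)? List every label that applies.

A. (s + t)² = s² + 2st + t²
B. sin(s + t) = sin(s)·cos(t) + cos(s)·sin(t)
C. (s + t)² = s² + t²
C

Evaluating each claim at the given values:
A. LHS = 25, RHS = 25 → holds here (LHS = RHS)
B. LHS = sin(5) ≈ -0.9589, RHS = sin(2)·cos(3) + sin(3)·cos(2) ≈ -0.9589 → holds here (LHS = RHS)
C. LHS = 25, RHS = 13 → fails here (LHS ≠ RHS)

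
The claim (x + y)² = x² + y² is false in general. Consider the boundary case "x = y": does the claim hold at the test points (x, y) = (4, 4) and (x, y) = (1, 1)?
No, fails at both test points

At (4, 4): LHS = 64 ≠ RHS = 32
At (1, 1): LHS = 4 ≠ RHS = 2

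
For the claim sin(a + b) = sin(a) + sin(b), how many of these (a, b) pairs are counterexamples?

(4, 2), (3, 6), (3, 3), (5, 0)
3

Testing each pair:
(4, 2): LHS = sin(6) ≈ -0.2794, RHS = sin(4) + sin(2) ≈ 0.1525 → counterexample
(3, 6): LHS = sin(9) ≈ 0.4121, RHS = sin(6) + sin(3) ≈ -0.1383 → counterexample
(3, 3): LHS = sin(6) ≈ -0.2794, RHS = 2·sin(3) ≈ 0.2822 → counterexample
(5, 0): LHS = sin(5) ≈ -0.9589, RHS = sin(5) ≈ -0.9589 → satisfies claim

That makes 3 counterexamples.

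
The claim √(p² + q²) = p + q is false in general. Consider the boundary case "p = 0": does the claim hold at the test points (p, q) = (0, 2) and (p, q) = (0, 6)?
Yes, holds at both test points

At (0, 2): LHS = 2, RHS = 2 → equal
At (0, 6): LHS = 6, RHS = 6 → equal

So the claim does hold at both of these boundary points, even though it is not an identity.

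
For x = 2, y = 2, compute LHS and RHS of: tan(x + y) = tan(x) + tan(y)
LHS = tan(2 + 2) = tan(4) ≈ 1.158
RHS = tan(2) + tan(2) = 2·tan(2) ≈ -4.37

LHS ≠ RHS (they differ by about 5.528), so the equation does not hold here.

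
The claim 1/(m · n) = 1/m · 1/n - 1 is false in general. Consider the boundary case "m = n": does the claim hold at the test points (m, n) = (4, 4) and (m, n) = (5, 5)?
No, fails at both test points

At (4, 4): LHS = 1/16 ≠ RHS = -15/16
At (5, 5): LHS = 1/25 ≠ RHS = -24/25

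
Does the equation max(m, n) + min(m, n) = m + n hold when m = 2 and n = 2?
Substituting m = 2, n = 2:

LHS = max(2, 2) + min(2, 2) = 4
RHS = 2 + 2 = 4

LHS = RHS, so the equation holds at this point.

Answer: Holds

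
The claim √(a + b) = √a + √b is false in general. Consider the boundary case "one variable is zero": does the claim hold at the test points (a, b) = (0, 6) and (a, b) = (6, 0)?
Yes, holds at both test points

At (0, 6): LHS = √(6) ≈ 2.449, RHS = √(6) ≈ 2.449 → equal
At (6, 0): LHS = √(6) ≈ 2.449, RHS = √(6) ≈ 2.449 → equal

So the claim does hold at both of these boundary points, even though it is not an identity.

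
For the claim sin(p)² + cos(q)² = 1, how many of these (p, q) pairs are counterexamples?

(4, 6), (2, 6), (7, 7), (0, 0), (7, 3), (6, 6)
3

Testing each pair:
(4, 6): LHS = sin(4)² + cos(6)² ≈ 1.495, RHS = 1 → counterexample
(2, 6): LHS = sin(2)² + cos(6)² ≈ 1.749, RHS = 1 → counterexample
(7, 7): LHS = sin(7)² + cos(7)² = 1, RHS = 1 → satisfies claim
(0, 0): LHS = 1, RHS = 1 → satisfies claim
(7, 3): LHS = sin(7)² + cos(3)² ≈ 1.412, RHS = 1 → counterexample
(6, 6): LHS = sin(6)² + cos(6)² = 1, RHS = 1 → satisfies claim

That makes 3 counterexamples.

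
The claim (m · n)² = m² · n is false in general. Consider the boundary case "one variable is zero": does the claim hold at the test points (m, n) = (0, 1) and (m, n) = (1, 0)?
At (0, 1): LHS = 0, RHS = 0 → equal
At (1, 0): LHS = 0, RHS = 0 → equal

So the claim does hold at both of these boundary points, even though it is not an identity.

Answer: Yes, holds at both test points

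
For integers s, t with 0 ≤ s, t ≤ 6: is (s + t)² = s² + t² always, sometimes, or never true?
It holds at (s, t) = (0, 1) (both sides equal 1), but fails at (s, t) = (2, 6) (LHS = 64, RHS = 40).

Answer: Sometimes true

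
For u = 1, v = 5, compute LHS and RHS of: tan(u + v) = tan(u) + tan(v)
LHS = tan(1 + 5) = tan(6) ≈ -0.291
RHS = tan(1) + tan(5) ≈ -1.823

LHS ≠ RHS (they differ by about 1.532), so the equation does not hold here.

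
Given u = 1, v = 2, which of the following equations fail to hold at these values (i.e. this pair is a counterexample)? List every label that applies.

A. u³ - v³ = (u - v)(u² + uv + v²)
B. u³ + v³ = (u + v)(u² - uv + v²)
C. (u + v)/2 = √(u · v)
Evaluating each claim at the given values:
A. LHS = -7, RHS = -7 → holds here (LHS = RHS)
B. LHS = 9, RHS = 9 → holds here (LHS = RHS)
C. LHS = 3/2, RHS = √(2) ≈ 1.414 → fails here (LHS ≠ RHS)

Answer: C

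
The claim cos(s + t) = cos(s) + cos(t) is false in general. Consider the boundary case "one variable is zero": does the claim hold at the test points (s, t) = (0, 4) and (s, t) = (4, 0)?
No, fails at both test points

At (0, 4): LHS = cos(4) ≈ -0.6536 ≠ RHS = cos(4) + 1 ≈ 0.3464
At (4, 0): LHS = cos(4) ≈ -0.6536 ≠ RHS = cos(4) + 1 ≈ 0.3464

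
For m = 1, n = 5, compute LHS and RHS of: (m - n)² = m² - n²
LHS = (1 - 5)² = 16
RHS = 1² - 5² = -24

LHS ≠ RHS, so the equation does not hold here.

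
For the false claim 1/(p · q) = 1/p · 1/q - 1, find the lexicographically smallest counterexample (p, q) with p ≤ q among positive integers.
Substituting (1, 1) into the claim:
LHS = 1/(1 · 1) = 1
RHS = 1/1 · 1/1 - 1 = 0

Since LHS ≠ RHS, this pair disproves the claim, and no lexicographically smaller pair (p ≤ q, positive integers) does.

For instance (7, 8) is also a counterexample (LHS = 1/56, RHS = -55/56), but it's lexicographically larger.

Answer: (p, q) = (1, 1)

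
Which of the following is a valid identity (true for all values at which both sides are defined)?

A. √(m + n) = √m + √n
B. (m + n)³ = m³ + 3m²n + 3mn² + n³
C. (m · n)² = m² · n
B

A: fails at (2, 7) — LHS = 3, RHS = √(2) + √(7) ≈ 4.06.
B: holds — e.g. at (0, 1), both sides equal 1.
C: fails at (1, 3) — LHS = 9, RHS = 3.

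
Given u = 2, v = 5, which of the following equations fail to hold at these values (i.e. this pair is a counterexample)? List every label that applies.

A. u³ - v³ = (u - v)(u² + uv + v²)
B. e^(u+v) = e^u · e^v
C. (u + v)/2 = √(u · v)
C

Evaluating each claim at the given values:
A. LHS = -117, RHS = -117 → holds here (LHS = RHS)
B. LHS = e^7 ≈ 1097, RHS = e^7 ≈ 1097 → holds here (LHS = RHS)
C. LHS = 7/2, RHS = √(10) ≈ 3.162 → fails here (LHS ≠ RHS)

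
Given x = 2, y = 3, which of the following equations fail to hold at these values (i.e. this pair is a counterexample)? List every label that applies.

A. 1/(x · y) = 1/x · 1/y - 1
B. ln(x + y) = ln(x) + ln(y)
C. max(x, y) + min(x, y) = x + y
A, B

Evaluating each claim at the given values:
A. LHS = 1/6, RHS = -5/6 → fails here (LHS ≠ RHS)
B. LHS = ln(5) ≈ 1.609, RHS = ln(2) + ln(3) ≈ 1.792 → fails here (LHS ≠ RHS)
C. LHS = 5, RHS = 5 → holds here (LHS = RHS)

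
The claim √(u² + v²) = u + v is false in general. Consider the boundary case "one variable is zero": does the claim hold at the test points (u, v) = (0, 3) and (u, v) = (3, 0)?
At (0, 3): LHS = 3, RHS = 3 → equal
At (3, 0): LHS = 3, RHS = 3 → equal

So the claim does hold at both of these boundary points, even though it is not an identity.

Answer: Yes, holds at both test points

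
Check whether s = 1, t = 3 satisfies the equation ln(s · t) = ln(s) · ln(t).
Fails

Substituting s = 1, t = 3:

LHS = ln(1 · 3) = ln(3) ≈ 1.099
RHS = ln(1) · ln(3) = 0

LHS ≠ RHS, so the equation does not hold at this point.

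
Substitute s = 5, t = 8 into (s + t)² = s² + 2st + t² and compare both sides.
LHS = (5 + 8)² = 169
RHS = 5² + 2·5·8 + 8² = 169

LHS = RHS: the two sides agree.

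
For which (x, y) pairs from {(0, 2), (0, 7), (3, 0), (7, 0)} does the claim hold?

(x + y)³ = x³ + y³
Testing each pair:
(0, 2): LHS = 8, RHS = 8 → holds
(0, 7): LHS = 343, RHS = 343 → holds
(3, 0): LHS = 27, RHS = 27 → holds
(7, 0): LHS = 343, RHS = 343 → holds

Every pair satisfies the claim.

Answer: All pairs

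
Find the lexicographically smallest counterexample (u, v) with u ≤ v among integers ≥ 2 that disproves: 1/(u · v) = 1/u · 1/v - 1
(u, v) = (2, 2)

Substituting (2, 2) into the claim:
LHS = 1/(2 · 2) = 1/4
RHS = 1/2 · 1/2 - 1 = -3/4

Since LHS ≠ RHS, this pair disproves the claim, and no lexicographically smaller pair (u ≤ v, integers ≥ 2) does.

For instance (2, 4) is also a counterexample (LHS = 1/8, RHS = -7/8), but it's lexicographically larger.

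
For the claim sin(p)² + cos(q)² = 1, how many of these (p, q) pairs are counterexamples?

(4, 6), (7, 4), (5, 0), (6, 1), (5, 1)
Testing each pair:
(4, 6): LHS = sin(4)² + cos(6)² ≈ 1.495, RHS = 1 → counterexample
(7, 4): LHS = cos(4)² + sin(7)² ≈ 0.8589, RHS = 1 → counterexample
(5, 0): LHS = sin(5)² + 1 ≈ 1.92, RHS = 1 → counterexample
(6, 1): LHS = sin(6)² + cos(1)² ≈ 0.37, RHS = 1 → counterexample
(5, 1): LHS = cos(1)² + sin(5)² ≈ 1.211, RHS = 1 → counterexample

That makes 5 counterexamples.

Answer: 5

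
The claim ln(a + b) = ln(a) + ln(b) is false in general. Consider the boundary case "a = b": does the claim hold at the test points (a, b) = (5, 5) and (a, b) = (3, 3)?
At (5, 5): LHS = ln(10) ≈ 2.303 ≠ RHS = 2·ln(5) ≈ 3.219
At (3, 3): LHS = ln(6) ≈ 1.792 ≠ RHS = 2·ln(3) ≈ 2.197

Answer: No, fails at both test points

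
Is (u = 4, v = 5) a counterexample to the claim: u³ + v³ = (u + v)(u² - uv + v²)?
Substituting u = 4, v = 5:
LHS = 4³ + 5³ = 189
RHS = (4 + 5)(4² - 4·5 + 5²) = 189

The sides agree, so this pair does not disprove the claim.

Answer: No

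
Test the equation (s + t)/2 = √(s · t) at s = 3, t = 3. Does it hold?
Holds

Substituting s = 3, t = 3:

LHS = (3 + 3)/2 = 3
RHS = √(3 · 3) = 3

LHS = RHS, so the equation holds at this point.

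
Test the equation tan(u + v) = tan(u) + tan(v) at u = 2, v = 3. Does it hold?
Fails

Substituting u = 2, v = 3:

LHS = tan(2 + 3) = tan(5) ≈ -3.381
RHS = tan(2) + tan(3) ≈ -2.328

LHS ≠ RHS, so the equation does not hold at this point.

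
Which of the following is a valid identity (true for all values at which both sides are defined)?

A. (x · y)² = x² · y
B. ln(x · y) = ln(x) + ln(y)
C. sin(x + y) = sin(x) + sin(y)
A: fails at (3, 3) — LHS = 81, RHS = 27.
B: holds — e.g. at (1, 1), both sides equal 0.
C: fails at (5, 5) — LHS = sin(10) ≈ -0.544, RHS = 2·sin(5) ≈ -1.918.

Answer: B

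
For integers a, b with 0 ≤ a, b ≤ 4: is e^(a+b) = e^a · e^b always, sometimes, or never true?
The identity holds for every pair in the range. For instance at (a, b) = (0, 1): both sides equal e ≈ 2.718.

Answer: Always true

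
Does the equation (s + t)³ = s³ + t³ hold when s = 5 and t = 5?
Fails

Substituting s = 5, t = 5:

LHS = (5 + 5)³ = 1000
RHS = 5³ + 5³ = 250

LHS ≠ RHS, so the equation does not hold at this point.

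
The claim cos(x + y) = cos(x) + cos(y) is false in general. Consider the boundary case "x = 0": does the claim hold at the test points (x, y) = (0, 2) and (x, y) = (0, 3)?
No, fails at both test points

At (0, 2): LHS = cos(2) ≈ -0.4161 ≠ RHS = cos(2) + 1 ≈ 0.5839
At (0, 3): LHS = cos(3) ≈ -0.99 ≠ RHS = cos(3) + 1 ≈ 0.01001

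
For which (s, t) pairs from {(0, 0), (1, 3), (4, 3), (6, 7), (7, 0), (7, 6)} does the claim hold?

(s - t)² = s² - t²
(0, 0), (7, 0)

Testing each pair:
(0, 0): LHS = 0, RHS = 0 → holds
(1, 3): LHS = 4, RHS = -8 → fails
(4, 3): LHS = 1, RHS = 7 → fails
(6, 7): LHS = 1, RHS = -13 → fails
(7, 0): LHS = 49, RHS = 49 → holds
(7, 6): LHS = 1, RHS = 13 → fails

2 of 6 pairs satisfy the claim.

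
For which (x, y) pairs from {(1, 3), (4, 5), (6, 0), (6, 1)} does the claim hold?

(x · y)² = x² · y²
All pairs

Testing each pair:
(1, 3): LHS = 9, RHS = 9 → holds
(4, 5): LHS = 400, RHS = 400 → holds
(6, 0): LHS = 0, RHS = 0 → holds
(6, 1): LHS = 36, RHS = 36 → holds

Every pair satisfies the claim.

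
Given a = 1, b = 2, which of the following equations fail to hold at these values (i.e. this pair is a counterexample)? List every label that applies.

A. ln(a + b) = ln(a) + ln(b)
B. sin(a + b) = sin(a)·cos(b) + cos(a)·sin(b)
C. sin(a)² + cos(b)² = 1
Evaluating each claim at the given values:
A. LHS = ln(3) ≈ 1.099, RHS = ln(2) ≈ 0.6931 → fails here (LHS ≠ RHS)
B. LHS = sin(3) ≈ 0.1411, RHS = sin(1)·cos(2) + sin(2)·cos(1) ≈ 0.1411 → holds here (LHS = RHS)
C. LHS = cos(2)² + sin(1)² ≈ 0.8813, RHS = 1 → fails here (LHS ≠ RHS)

Answer: A, C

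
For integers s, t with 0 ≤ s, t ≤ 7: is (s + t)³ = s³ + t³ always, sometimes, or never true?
It holds at (s, t) = (0, 2) (both sides equal 8), but fails at (s, t) = (1, 1) (LHS = 8, RHS = 2).

Answer: Sometimes true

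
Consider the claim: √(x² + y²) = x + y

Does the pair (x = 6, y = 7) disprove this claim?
Yes

Substituting x = 6, y = 7:
LHS = √(6² + 7²) = √(85) ≈ 9.22
RHS = 6 + 7 = 13

Since LHS ≠ RHS, this pair disproves the claim.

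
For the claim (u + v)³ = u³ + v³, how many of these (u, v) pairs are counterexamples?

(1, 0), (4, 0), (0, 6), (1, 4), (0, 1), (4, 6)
2

Testing each pair:
(1, 0): LHS = 1, RHS = 1 → satisfies claim
(4, 0): LHS = 64, RHS = 64 → satisfies claim
(0, 6): LHS = 216, RHS = 216 → satisfies claim
(1, 4): LHS = 125, RHS = 65 → counterexample
(0, 1): LHS = 1, RHS = 1 → satisfies claim
(4, 6): LHS = 1000, RHS = 280 → counterexample

That makes 2 counterexamples.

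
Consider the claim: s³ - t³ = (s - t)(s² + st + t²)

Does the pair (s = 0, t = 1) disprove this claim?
Substituting s = 0, t = 1:
LHS = 0³ - 1³ = -1
RHS = (0 - 1)(0² + 0·1 + 1²) = -1

The sides agree, so this pair does not disprove the claim.

Answer: No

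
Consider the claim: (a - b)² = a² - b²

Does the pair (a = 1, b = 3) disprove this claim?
Substituting a = 1, b = 3:
LHS = (1 - 3)² = 4
RHS = 1² - 3² = -8

Since LHS ≠ RHS, this pair disproves the claim.

Answer: Yes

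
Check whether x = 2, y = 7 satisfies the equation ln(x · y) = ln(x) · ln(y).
Substituting x = 2, y = 7:

LHS = ln(2 · 7) = ln(14) ≈ 2.639
RHS = ln(2) · ln(7) ≈ 1.349

LHS ≠ RHS, so the equation does not hold at this point.

Answer: Fails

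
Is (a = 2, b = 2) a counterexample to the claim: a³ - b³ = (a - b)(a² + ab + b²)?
Substituting a = 2, b = 2:
LHS = 2³ - 2³ = 0
RHS = (2 - 2)(2² + 2·2 + 2²) = 0

The sides agree, so this pair does not disprove the claim.

Answer: No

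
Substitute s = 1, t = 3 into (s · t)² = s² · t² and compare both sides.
LHS = (1 · 3)² = 9
RHS = 1² · 3² = 9

LHS = RHS: the two sides agree.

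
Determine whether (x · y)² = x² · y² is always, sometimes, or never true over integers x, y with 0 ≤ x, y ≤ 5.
Always true

The identity holds for every pair in the range. For instance at (x, y) = (5, 4): both sides equal 400.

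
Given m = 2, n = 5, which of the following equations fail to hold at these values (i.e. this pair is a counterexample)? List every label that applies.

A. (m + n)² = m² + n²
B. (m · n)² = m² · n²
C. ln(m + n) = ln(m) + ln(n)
Evaluating each claim at the given values:
A. LHS = 49, RHS = 29 → fails here (LHS ≠ RHS)
B. LHS = 100, RHS = 100 → holds here (LHS = RHS)
C. LHS = ln(7) ≈ 1.946, RHS = ln(2) + ln(5) ≈ 2.303 → fails here (LHS ≠ RHS)

Answer: A, C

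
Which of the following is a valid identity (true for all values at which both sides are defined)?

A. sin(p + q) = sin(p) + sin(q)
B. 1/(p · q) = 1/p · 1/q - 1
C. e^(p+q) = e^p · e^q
A: fails at (5, 8) — LHS = sin(13) ≈ 0.4202, RHS = sin(5) + sin(8) ≈ 0.03043.
B: fails at (1, 3) — LHS = 1/3, RHS = -2/3.
C: holds — e.g. at (5, 5), both sides equal e^10 ≈ 22026.5.

Answer: C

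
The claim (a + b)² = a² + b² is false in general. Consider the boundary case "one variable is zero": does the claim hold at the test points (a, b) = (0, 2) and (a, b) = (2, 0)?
Yes, holds at both test points

At (0, 2): LHS = 4, RHS = 4 → equal
At (2, 0): LHS = 4, RHS = 4 → equal

So the claim does hold at both of these boundary points, even though it is not an identity.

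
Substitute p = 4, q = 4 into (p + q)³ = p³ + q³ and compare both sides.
LHS = (4 + 4)³ = 512
RHS = 4³ + 4³ = 128

LHS ≠ RHS, so the equation does not hold here.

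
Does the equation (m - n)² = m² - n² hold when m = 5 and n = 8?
Fails

Substituting m = 5, n = 8:

LHS = (5 - 8)² = 9
RHS = 5² - 8² = -39

LHS ≠ RHS, so the equation does not hold at this point.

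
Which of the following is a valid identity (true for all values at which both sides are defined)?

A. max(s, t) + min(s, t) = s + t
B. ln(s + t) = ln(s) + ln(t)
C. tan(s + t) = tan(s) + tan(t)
A: holds — e.g. at (2, 2), both sides equal 4.
B: fails at (4, 5) — LHS = ln(9) ≈ 2.197, RHS = ln(4) + ln(5) ≈ 2.996.
C: fails at (2, 3) — LHS = tan(5) ≈ -3.381, RHS = tan(2) + tan(3) ≈ -2.328.

Answer: A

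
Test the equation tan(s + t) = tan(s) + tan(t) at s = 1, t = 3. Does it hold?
Fails

Substituting s = 1, t = 3:

LHS = tan(1 + 3) = tan(4) ≈ 1.158
RHS = tan(1) + tan(3) ≈ 1.415

LHS ≠ RHS, so the equation does not hold at this point.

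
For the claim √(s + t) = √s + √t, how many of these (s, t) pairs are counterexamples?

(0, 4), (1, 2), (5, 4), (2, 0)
Testing each pair:
(0, 4): LHS = 2, RHS = 2 → satisfies claim
(1, 2): LHS = √(3) ≈ 1.732, RHS = 1 + √(2) ≈ 2.414 → counterexample
(5, 4): LHS = 3, RHS = 2 + √(5) ≈ 4.236 → counterexample
(2, 0): LHS = √(2) ≈ 1.414, RHS = √(2) ≈ 1.414 → satisfies claim

That makes 2 counterexamples.

Answer: 2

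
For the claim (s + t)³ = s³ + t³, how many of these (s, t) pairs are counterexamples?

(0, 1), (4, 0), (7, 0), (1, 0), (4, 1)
Testing each pair:
(0, 1): LHS = 1, RHS = 1 → satisfies claim
(4, 0): LHS = 64, RHS = 64 → satisfies claim
(7, 0): LHS = 343, RHS = 343 → satisfies claim
(1, 0): LHS = 1, RHS = 1 → satisfies claim
(4, 1): LHS = 125, RHS = 65 → counterexample

That makes 1 counterexample.

Answer: 1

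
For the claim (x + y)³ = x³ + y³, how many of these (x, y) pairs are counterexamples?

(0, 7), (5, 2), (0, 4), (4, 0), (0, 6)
Testing each pair:
(0, 7): LHS = 343, RHS = 343 → satisfies claim
(5, 2): LHS = 343, RHS = 133 → counterexample
(0, 4): LHS = 64, RHS = 64 → satisfies claim
(4, 0): LHS = 64, RHS = 64 → satisfies claim
(0, 6): LHS = 216, RHS = 216 → satisfies claim

That makes 1 counterexample.

Answer: 1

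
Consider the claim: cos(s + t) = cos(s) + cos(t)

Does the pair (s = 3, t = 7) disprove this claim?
Yes

Substituting s = 3, t = 7:
LHS = cos(3 + 7) = cos(10) ≈ -0.8391
RHS = cos(3) + cos(7) ≈ -0.2361

Since LHS ≠ RHS, this pair disproves the claim.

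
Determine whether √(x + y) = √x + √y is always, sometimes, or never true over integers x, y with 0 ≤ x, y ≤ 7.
Sometimes true

It holds at (x, y) = (0, 1) (both sides equal 1), but fails at (x, y) = (1, 2) (LHS = √(3) ≈ 1.732, RHS = 1 + √(2) ≈ 2.414).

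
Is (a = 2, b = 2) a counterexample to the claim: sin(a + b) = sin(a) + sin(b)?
Yes

Substituting a = 2, b = 2:
LHS = sin(2 + 2) = sin(4) ≈ -0.7568
RHS = sin(2) + sin(2) = 2·sin(2) ≈ 1.819

Since LHS ≠ RHS, this pair disproves the claim.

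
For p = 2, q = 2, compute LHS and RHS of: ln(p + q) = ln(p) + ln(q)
LHS = ln(2 + 2) = ln(4) ≈ 1.386
RHS = ln(2) + ln(2) = 2·ln(2) ≈ 1.386

LHS = RHS: the two sides agree.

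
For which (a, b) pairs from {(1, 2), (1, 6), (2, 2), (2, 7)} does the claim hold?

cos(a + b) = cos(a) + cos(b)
None

Testing each pair:
(1, 2): LHS = cos(3) ≈ -0.99, RHS = cos(2) + cos(1) ≈ 0.1242 → fails
(1, 6): LHS = cos(7) ≈ 0.7539, RHS = cos(1) + cos(6) ≈ 1.5 → fails
(2, 2): LHS = cos(4) ≈ -0.6536, RHS = 2·cos(2) ≈ -0.8323 → fails
(2, 7): LHS = cos(9) ≈ -0.9111, RHS = cos(2) + cos(7) ≈ 0.3378 → fails

No pair satisfies the claim.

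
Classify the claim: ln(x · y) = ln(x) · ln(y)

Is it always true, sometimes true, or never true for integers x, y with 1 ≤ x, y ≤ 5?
Sometimes true

It holds at (x, y) = (1, 1) (both sides equal 0), but fails at (x, y) = (3, 1) (LHS = ln(3) ≈ 1.099, RHS = 0).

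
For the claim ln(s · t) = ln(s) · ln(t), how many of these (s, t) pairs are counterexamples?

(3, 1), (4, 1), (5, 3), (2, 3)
4

Testing each pair:
(3, 1): LHS = ln(3) ≈ 1.099, RHS = 0 → counterexample
(4, 1): LHS = ln(4) ≈ 1.386, RHS = 0 → counterexample
(5, 3): LHS = ln(15) ≈ 2.708, RHS = ln(3)·ln(5) ≈ 1.768 → counterexample
(2, 3): LHS = ln(6) ≈ 1.792, RHS = ln(2)·ln(3) ≈ 0.7615 → counterexample

That makes 4 counterexamples.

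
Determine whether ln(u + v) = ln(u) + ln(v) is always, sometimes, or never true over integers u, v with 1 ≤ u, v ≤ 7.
It holds at (u, v) = (2, 2) (both sides equal ln(4) ≈ 1.386), but fails at (u, v) = (2, 4) (LHS = ln(6) ≈ 1.792, RHS = ln(2) + ln(4) ≈ 2.079).

Answer: Sometimes true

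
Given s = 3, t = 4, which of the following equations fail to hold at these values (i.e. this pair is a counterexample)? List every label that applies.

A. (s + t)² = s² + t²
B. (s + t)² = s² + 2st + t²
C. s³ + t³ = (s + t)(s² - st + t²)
Evaluating each claim at the given values:
A. LHS = 49, RHS = 25 → fails here (LHS ≠ RHS)
B. LHS = 49, RHS = 49 → holds here (LHS = RHS)
C. LHS = 91, RHS = 91 → holds here (LHS = RHS)

Answer: A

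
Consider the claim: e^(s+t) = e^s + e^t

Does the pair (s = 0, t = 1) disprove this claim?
Yes

Substituting s = 0, t = 1:
LHS = e^(0+1) = e ≈ 2.718
RHS = e^0 + e^1 = 1 + e ≈ 3.718

Since LHS ≠ RHS, this pair disproves the claim.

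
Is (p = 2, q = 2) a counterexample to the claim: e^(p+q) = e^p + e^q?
Yes

Substituting p = 2, q = 2:
LHS = e^(2+2) = e^4 ≈ 54.6
RHS = e^2 + e^2 = 2·e^2 ≈ 14.78

Since LHS ≠ RHS, this pair disproves the claim.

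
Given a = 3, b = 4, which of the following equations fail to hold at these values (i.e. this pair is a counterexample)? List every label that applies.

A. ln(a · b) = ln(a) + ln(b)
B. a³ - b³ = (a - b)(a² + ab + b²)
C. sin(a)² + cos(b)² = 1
C

Evaluating each claim at the given values:
A. LHS = ln(12) ≈ 2.485, RHS = ln(3) + ln(4) ≈ 2.485 → holds here (LHS = RHS)
B. LHS = -37, RHS = -37 → holds here (LHS = RHS)
C. LHS = sin(3)² + cos(4)² ≈ 0.4472, RHS = 1 → fails here (LHS ≠ RHS)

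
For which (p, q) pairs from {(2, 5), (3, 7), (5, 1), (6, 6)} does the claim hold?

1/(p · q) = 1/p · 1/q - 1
Testing each pair:
(2, 5): LHS = 1/10, RHS = -9/10 → fails
(3, 7): LHS = 1/21, RHS = -20/21 → fails
(5, 1): LHS = 1/5, RHS = -4/5 → fails
(6, 6): LHS = 1/36, RHS = -35/36 → fails

No pair satisfies the claim.

Answer: None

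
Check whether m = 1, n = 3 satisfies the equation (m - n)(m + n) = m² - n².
Substituting m = 1, n = 3:

LHS = (1 - 3)(1 + 3) = -8
RHS = 1² - 3² = -8

LHS = RHS, so the equation holds at this point.

Answer: Holds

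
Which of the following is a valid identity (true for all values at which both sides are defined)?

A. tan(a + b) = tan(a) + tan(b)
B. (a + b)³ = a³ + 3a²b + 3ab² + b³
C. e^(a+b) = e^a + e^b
B

A: fails at (2, 3) — LHS = tan(5) ≈ -3.381, RHS = tan(2) + tan(3) ≈ -2.328.
B: holds — e.g. at (2, 3), both sides equal 125.
C: fails at (2, 4) — LHS = e^6 ≈ 403.4, RHS = e^2 + e^4 ≈ 61.99.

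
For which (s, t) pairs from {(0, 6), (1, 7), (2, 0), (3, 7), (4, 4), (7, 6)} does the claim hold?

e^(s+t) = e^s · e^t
Testing each pair:
(0, 6): LHS = e^6 ≈ 403.4, RHS = e^6 ≈ 403.4 → holds
(1, 7): LHS = e^8 ≈ 2981, RHS = e^8 ≈ 2981 → holds
(2, 0): LHS = e^2 ≈ 7.389, RHS = e^2 ≈ 7.389 → holds
(3, 7): LHS = e^10 ≈ 22026.5, RHS = e^10 ≈ 22026.5 → holds
(4, 4): LHS = e^8 ≈ 2981, RHS = e^8 ≈ 2981 → holds
(7, 6): LHS = e^13 ≈ 442413.4, RHS = e^13 ≈ 442413.4 → holds

Every pair satisfies the claim.

Answer: All pairs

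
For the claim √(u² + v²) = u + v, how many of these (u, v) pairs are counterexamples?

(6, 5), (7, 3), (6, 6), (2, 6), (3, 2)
5

Testing each pair:
(6, 5): LHS = √(61) ≈ 7.81, RHS = 11 → counterexample
(7, 3): LHS = √(58) ≈ 7.616, RHS = 10 → counterexample
(6, 6): LHS = 6·√(2) ≈ 8.485, RHS = 12 → counterexample
(2, 6): LHS = 2·√(10) ≈ 6.325, RHS = 8 → counterexample
(3, 2): LHS = √(13) ≈ 3.606, RHS = 5 → counterexample

That makes 5 counterexamples.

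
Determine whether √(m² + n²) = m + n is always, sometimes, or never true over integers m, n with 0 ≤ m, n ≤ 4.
Sometimes true

It holds at (m, n) = (2, 0) (both sides equal 2), but fails at (m, n) = (3, 1) (LHS = √(10) ≈ 3.162, RHS = 4).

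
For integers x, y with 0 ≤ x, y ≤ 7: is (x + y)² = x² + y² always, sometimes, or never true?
Sometimes true

It holds at (x, y) = (0, 6) (both sides equal 36), but fails at (x, y) = (5, 3) (LHS = 64, RHS = 34).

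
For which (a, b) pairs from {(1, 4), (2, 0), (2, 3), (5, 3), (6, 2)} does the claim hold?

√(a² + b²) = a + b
Testing each pair:
(1, 4): LHS = √(17) ≈ 4.123, RHS = 5 → fails
(2, 0): LHS = 2, RHS = 2 → holds
(2, 3): LHS = √(13) ≈ 3.606, RHS = 5 → fails
(5, 3): LHS = √(34) ≈ 5.831, RHS = 8 → fails
(6, 2): LHS = 2·√(10) ≈ 6.325, RHS = 8 → fails

1 of 5 pairs satisfies the claim.

Answer: (2, 0)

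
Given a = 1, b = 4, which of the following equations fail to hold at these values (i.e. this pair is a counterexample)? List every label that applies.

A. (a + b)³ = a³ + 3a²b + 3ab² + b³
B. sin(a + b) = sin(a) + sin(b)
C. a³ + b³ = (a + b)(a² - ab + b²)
B

Evaluating each claim at the given values:
A. LHS = 125, RHS = 125 → holds here (LHS = RHS)
B. LHS = sin(5) ≈ -0.9589, RHS = sin(4) + sin(1) ≈ 0.08467 → fails here (LHS ≠ RHS)
C. LHS = 65, RHS = 65 → holds here (LHS = RHS)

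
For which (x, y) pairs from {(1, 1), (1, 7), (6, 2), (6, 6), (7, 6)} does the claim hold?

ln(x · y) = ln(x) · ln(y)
(1, 1)

Testing each pair:
(1, 1): LHS = 0, RHS = 0 → holds
(1, 7): LHS = ln(7) ≈ 1.946, RHS = 0 → fails
(6, 2): LHS = ln(12) ≈ 2.485, RHS = ln(2)·ln(6) ≈ 1.242 → fails
(6, 6): LHS = ln(36) ≈ 3.584, RHS = ln(6)² ≈ 3.21 → fails
(7, 6): LHS = ln(42) ≈ 3.738, RHS = ln(6)·ln(7) ≈ 3.487 → fails

1 of 5 pairs satisfies the claim.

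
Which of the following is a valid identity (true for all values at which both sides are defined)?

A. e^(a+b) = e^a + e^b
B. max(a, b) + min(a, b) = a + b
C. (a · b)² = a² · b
A: fails at (5, 8) — LHS = e^13 ≈ 442413.4, RHS = e^5 + e^8 ≈ 3129.
B: holds — e.g. at (1, 4), both sides equal 5.
C: fails at (2, 4) — LHS = 64, RHS = 16.

Answer: B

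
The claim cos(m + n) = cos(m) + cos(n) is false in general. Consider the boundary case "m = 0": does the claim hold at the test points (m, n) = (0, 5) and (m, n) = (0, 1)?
At (0, 5): LHS = cos(5) ≈ 0.2837 ≠ RHS = cos(5) + 1 ≈ 1.284
At (0, 1): LHS = cos(1) ≈ 0.5403 ≠ RHS = cos(1) + 1 ≈ 1.54

Answer: No, fails at both test points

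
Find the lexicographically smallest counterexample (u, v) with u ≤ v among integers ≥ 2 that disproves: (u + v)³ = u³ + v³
Substituting (2, 2) into the claim:
LHS = (2 + 2)³ = 64
RHS = 2³ + 2³ = 16

Since LHS ≠ RHS, this pair disproves the claim, and no lexicographically smaller pair (u ≤ v, integers ≥ 2) does.

For instance (4, 9) is also a counterexample (LHS = 2197, RHS = 793), but it's lexicographically larger.

Answer: (u, v) = (2, 2)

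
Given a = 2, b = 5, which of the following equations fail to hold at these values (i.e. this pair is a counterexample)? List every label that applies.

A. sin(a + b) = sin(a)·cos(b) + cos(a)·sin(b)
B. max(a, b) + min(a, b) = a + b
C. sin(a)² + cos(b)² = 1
Evaluating each claim at the given values:
A. LHS = sin(7) ≈ 0.657, RHS = sin(2)·cos(5) + sin(5)·cos(2) ≈ 0.657 → holds here (LHS = RHS)
B. LHS = 7, RHS = 7 → holds here (LHS = RHS)
C. LHS = cos(5)² + sin(2)² ≈ 0.9073, RHS = 1 → fails here (LHS ≠ RHS)

Answer: C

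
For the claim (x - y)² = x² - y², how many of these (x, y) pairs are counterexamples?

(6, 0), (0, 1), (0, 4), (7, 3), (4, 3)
4

Testing each pair:
(6, 0): LHS = 36, RHS = 36 → satisfies claim
(0, 1): LHS = 1, RHS = -1 → counterexample
(0, 4): LHS = 16, RHS = -16 → counterexample
(7, 3): LHS = 16, RHS = 40 → counterexample
(4, 3): LHS = 1, RHS = 7 → counterexample

That makes 4 counterexamples.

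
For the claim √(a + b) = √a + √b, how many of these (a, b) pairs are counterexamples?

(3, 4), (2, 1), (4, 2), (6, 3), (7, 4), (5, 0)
5

Testing each pair:
(3, 4): LHS = √(7) ≈ 2.646, RHS = √(3) + 2 ≈ 3.732 → counterexample
(2, 1): LHS = √(3) ≈ 1.732, RHS = 1 + √(2) ≈ 2.414 → counterexample
(4, 2): LHS = √(6) ≈ 2.449, RHS = √(2) + 2 ≈ 3.414 → counterexample
(6, 3): LHS = 3, RHS = √(3) + √(6) ≈ 4.182 → counterexample
(7, 4): LHS = √(11) ≈ 3.317, RHS = 2 + √(7) ≈ 4.646 → counterexample
(5, 0): LHS = √(5) ≈ 2.236, RHS = √(5) ≈ 2.236 → satisfies claim

That makes 5 counterexamples.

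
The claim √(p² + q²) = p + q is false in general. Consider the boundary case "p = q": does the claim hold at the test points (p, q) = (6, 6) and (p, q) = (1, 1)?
At (6, 6): LHS = 6·√(2) ≈ 8.485 ≠ RHS = 12
At (1, 1): LHS = √(2) ≈ 1.414 ≠ RHS = 2

Answer: No, fails at both test points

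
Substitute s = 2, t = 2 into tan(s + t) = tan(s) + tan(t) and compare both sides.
LHS = tan(2 + 2) = tan(4) ≈ 1.158
RHS = tan(2) + tan(2) = 2·tan(2) ≈ -4.37

LHS ≠ RHS (they differ by about 5.528), so the equation does not hold here.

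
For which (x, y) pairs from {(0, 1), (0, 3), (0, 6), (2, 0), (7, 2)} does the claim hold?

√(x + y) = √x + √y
(0, 1), (0, 3), (0, 6), (2, 0)

Testing each pair:
(0, 1): LHS = 1, RHS = 1 → holds
(0, 3): LHS = √(3) ≈ 1.732, RHS = √(3) ≈ 1.732 → holds
(0, 6): LHS = √(6) ≈ 2.449, RHS = √(6) ≈ 2.449 → holds
(2, 0): LHS = √(2) ≈ 1.414, RHS = √(2) ≈ 1.414 → holds
(7, 2): LHS = 3, RHS = √(2) + √(7) ≈ 4.06 → fails

4 of 5 pairs satisfy the claim.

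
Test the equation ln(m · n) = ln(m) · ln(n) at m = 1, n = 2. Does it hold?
Substituting m = 1, n = 2:

LHS = ln(1 · 2) = ln(2) ≈ 0.6931
RHS = ln(1) · ln(2) = 0

LHS ≠ RHS, so the equation does not hold at this point.

Answer: Fails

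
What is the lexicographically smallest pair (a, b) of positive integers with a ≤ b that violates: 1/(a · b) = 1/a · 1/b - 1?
Substituting (1, 1) into the claim:
LHS = 1/(1 · 1) = 1
RHS = 1/1 · 1/1 - 1 = 0

Since LHS ≠ RHS, this pair disproves the claim, and no lexicographically smaller pair (a ≤ b, positive integers) does.

For instance (6, 7) is also a counterexample (LHS = 1/42, RHS = -41/42), but it's lexicographically larger.

Answer: (a, b) = (1, 1)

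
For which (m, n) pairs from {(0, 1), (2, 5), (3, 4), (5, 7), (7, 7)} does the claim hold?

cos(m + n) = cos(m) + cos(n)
Testing each pair:
(0, 1): LHS = cos(1) ≈ 0.5403, RHS = cos(1) + 1 ≈ 1.54 → fails
(2, 5): LHS = cos(7) ≈ 0.7539, RHS = cos(2) + cos(5) ≈ -0.1325 → fails
(3, 4): LHS = cos(7) ≈ 0.7539, RHS = cos(3) + cos(4) ≈ -1.644 → fails
(5, 7): LHS = cos(12) ≈ 0.8439, RHS = cos(5) + cos(7) ≈ 1.038 → fails
(7, 7): LHS = cos(14) ≈ 0.1367, RHS = 2·cos(7) ≈ 1.508 → fails

No pair satisfies the claim.

Answer: None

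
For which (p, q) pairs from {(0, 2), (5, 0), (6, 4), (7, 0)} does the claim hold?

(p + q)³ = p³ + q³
(0, 2), (5, 0), (7, 0)

Testing each pair:
(0, 2): LHS = 8, RHS = 8 → holds
(5, 0): LHS = 125, RHS = 125 → holds
(6, 4): LHS = 1000, RHS = 280 → fails
(7, 0): LHS = 343, RHS = 343 → holds

3 of 4 pairs satisfy the claim.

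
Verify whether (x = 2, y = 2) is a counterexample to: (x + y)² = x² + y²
Yes

Substituting x = 2, y = 2:
LHS = (2 + 2)² = 16
RHS = 2² + 2² = 8

Since LHS ≠ RHS, this pair disproves the claim.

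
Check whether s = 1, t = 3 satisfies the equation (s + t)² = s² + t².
Substituting s = 1, t = 3:

LHS = (1 + 3)² = 16
RHS = 1² + 3² = 10

LHS ≠ RHS, so the equation does not hold at this point.

Answer: Fails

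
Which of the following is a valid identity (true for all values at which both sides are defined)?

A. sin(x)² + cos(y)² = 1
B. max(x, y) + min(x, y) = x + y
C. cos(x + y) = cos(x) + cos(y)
B

A: fails at (5, 8) — LHS = cos(8)² + sin(5)² ≈ 0.9407, RHS = 1.
B: holds — e.g. at (2, 5), both sides equal 7.
C: fails at (3, 4) — LHS = cos(7) ≈ 0.7539, RHS = cos(3) + cos(4) ≈ -1.644.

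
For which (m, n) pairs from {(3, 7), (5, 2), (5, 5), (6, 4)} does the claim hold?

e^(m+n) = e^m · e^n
Testing each pair:
(3, 7): LHS = e^10 ≈ 22026.5, RHS = e^10 ≈ 22026.5 → holds
(5, 2): LHS = e^7 ≈ 1097, RHS = e^7 ≈ 1097 → holds
(5, 5): LHS = e^10 ≈ 22026.5, RHS = e^10 ≈ 22026.5 → holds
(6, 4): LHS = e^10 ≈ 22026.5, RHS = e^10 ≈ 22026.5 → holds

Every pair satisfies the claim.

Answer: All pairs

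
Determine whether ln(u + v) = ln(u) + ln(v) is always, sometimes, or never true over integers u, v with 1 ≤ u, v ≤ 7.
It holds at (u, v) = (2, 2) (both sides equal ln(4) ≈ 1.386), but fails at (u, v) = (5, 6) (LHS = ln(11) ≈ 2.398, RHS = ln(5) + ln(6) ≈ 3.401).

Answer: Sometimes true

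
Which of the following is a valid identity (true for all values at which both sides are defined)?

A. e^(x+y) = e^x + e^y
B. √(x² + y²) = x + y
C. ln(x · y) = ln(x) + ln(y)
A: fails at (2, 3) — LHS = e^5 ≈ 148.4, RHS = e^2 + e^3 ≈ 27.47.
B: fails at (2, 3) — LHS = √(13) ≈ 3.606, RHS = 5.
C: holds — e.g. at (4, 4), both sides equal ln(16) ≈ 2.773.

Answer: C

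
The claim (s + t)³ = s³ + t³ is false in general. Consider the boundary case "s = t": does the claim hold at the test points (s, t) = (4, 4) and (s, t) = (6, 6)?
At (4, 4): LHS = 512 ≠ RHS = 128
At (6, 6): LHS = 1728 ≠ RHS = 432

Answer: No, fails at both test points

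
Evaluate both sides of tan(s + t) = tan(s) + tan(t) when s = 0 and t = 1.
LHS = tan(0 + 1) = tan(1) ≈ 1.557
RHS = tan(0) + tan(1) = tan(1) ≈ 1.557

LHS = RHS: the two sides agree.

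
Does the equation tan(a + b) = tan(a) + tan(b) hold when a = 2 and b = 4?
Substituting a = 2, b = 4:

LHS = tan(2 + 4) = tan(6) ≈ -0.291
RHS = tan(2) + tan(4) ≈ -1.027

LHS ≠ RHS, so the equation does not hold at this point.

Answer: Fails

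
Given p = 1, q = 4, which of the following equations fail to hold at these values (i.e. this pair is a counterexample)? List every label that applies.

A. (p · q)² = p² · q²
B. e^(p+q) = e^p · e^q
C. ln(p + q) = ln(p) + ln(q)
Evaluating each claim at the given values:
A. LHS = 16, RHS = 16 → holds here (LHS = RHS)
B. LHS = e^5 ≈ 148.4, RHS = e^5 ≈ 148.4 → holds here (LHS = RHS)
C. LHS = ln(5) ≈ 1.609, RHS = ln(4) ≈ 1.386 → fails here (LHS ≠ RHS)

Answer: C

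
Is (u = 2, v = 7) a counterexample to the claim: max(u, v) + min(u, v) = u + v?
No

Substituting u = 2, v = 7:
LHS = max(2, 7) + min(2, 7) = 9
RHS = 2 + 7 = 9

The sides agree, so this pair does not disprove the claim.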